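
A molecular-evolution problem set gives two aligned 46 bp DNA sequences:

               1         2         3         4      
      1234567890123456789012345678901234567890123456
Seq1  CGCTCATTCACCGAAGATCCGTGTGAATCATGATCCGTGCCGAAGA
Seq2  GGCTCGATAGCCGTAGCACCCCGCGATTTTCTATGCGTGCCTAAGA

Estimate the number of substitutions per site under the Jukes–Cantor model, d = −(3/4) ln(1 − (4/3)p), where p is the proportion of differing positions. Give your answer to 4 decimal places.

The sequences differ at positions 1 (C/G), 6 (A/G), 7 (T/A), 9 (C/A), 10 (A/G), 14 (A/T), 17 (A/C), 18 (T/A), 21 (G/C), 22 (T/C), 24 (T/C), 27 (A/T), 29 (C/T), 30 (A/T), 31 (T/C), 32 (G/T), 35 (C/G), 42 (G/T).
p = 18/46 = 0.391304.
d = −0.75 · ln(1 − (4/3)·0.391304) = −0.75 · ln(0.478261) = −0.75 · (-0.737599) = 0.5532.

0.5532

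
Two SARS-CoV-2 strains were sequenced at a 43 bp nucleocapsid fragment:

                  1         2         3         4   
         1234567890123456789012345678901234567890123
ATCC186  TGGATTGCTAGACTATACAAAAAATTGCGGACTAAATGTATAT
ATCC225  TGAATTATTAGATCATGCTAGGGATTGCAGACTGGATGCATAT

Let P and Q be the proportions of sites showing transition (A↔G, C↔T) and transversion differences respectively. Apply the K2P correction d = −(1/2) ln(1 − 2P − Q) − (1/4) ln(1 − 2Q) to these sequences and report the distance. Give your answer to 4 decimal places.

0.5062

The sequences differ at positions 3 (G/A, transition), 7 (G/A, transition), 8 (C/T, transition), 13 (C/T, transition), 14 (T/C, transition), 17 (A/G, transition), 19 (A/T, transversion), 21 (A/G, transition), 22 (A/G, transition), 23 (A/G, transition), 29 (G/A, transition), 34 (A/G, transition), 35 (A/G, transition), 39 (T/C, transition).
Of the 14 differences, 13 transitions and 1 transversion over 43 sites: P = 13/43 = 0.302326, Q = 1/43 = 0.023256.
d = −0.5·ln(0.372092) − 0.25·ln(0.953488) = −0.5·(-0.988614) − 0.25·(-0.047628) = 0.5062.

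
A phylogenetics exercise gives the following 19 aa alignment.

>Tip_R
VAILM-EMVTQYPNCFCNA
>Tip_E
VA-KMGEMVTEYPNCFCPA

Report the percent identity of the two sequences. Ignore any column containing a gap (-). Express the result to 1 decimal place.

Excluding the 2 gap columns leaves 17 comparable sites.
Mismatches occur at site 4 (L→K), site 11 (Q→E), site 18 (N→P).
14 of the 17 comparable sites match, so the percent identity is 14/17 × 100 = 82.4%.

82.4%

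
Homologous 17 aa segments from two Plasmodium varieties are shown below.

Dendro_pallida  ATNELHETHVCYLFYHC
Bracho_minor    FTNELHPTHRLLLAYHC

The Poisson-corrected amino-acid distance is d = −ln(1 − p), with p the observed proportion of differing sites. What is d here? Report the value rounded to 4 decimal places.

Mismatches occur at site 1 (A→F), site 7 (E→P), site 10 (V→R), site 11 (C→L), site 12 (Y→L), site 14 (F→A).
p = 6/17 = 0.352941.
d = −ln(1 − 0.352941) = −ln(0.647059) = 0.4353.

0.4353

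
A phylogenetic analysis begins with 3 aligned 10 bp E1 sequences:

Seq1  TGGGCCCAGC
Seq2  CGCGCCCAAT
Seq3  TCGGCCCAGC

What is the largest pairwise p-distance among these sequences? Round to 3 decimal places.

0.500

Pairwise Hamming distances:
  Seq1 vs Seq2: 4
  Seq1 vs Seq3: 1
  Seq2 vs Seq3: 5
The largest is 5 mismatches, between Seq2 and Seq3; p = 5/10 = 0.500.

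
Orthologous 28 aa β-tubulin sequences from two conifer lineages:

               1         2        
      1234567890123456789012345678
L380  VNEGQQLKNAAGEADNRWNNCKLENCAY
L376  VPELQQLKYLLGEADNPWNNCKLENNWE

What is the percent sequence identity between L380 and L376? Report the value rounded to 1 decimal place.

67.9%

Mismatches occur at site 2 (N→P), site 4 (G→L), site 9 (N→Y), site 10 (A→L), site 11 (A→L), site 17 (R→P), site 26 (C→N), site 27 (A→W), site 28 (Y→E).
19 of the 28 sites match, so the percent identity is 19/28 × 100 = 67.9%.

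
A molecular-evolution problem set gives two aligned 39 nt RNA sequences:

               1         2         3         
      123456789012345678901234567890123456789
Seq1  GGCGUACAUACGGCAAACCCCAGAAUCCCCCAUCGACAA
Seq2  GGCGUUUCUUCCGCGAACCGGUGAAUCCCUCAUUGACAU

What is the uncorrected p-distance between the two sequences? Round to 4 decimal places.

Differing sites — 6:A/U; 7:C/U; 8:A/C; 10:A/U; 12:G/C; 15:A/G; 20:C/G; 21:C/G; 22:A/U; 30:C/U; 34:C/U; 39:A/U.
There are 12 differences over 39 sites, so p = 12/39 = 0.3077.

0.3077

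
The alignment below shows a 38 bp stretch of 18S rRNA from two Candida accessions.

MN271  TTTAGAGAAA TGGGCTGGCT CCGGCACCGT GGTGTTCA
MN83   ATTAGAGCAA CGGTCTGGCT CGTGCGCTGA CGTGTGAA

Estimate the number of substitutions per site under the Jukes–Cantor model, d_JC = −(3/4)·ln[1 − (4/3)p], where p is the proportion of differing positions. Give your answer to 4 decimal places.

The sequences differ at positions 1 (T/A), 8 (A/C), 11 (T/C), 14 (G/T), 22 (C/G), 23 (G/T), 26 (A/G), 28 (C/T), 30 (T/A), 31 (G/C), 36 (T/G), 37 (C/A).
p = 12/38 = 0.315789.
d = −0.75 · ln(1 − (4/3)·0.315789) = −0.75 · ln(0.578948) = −0.75 · (-0.546543) = 0.4099.

0.4099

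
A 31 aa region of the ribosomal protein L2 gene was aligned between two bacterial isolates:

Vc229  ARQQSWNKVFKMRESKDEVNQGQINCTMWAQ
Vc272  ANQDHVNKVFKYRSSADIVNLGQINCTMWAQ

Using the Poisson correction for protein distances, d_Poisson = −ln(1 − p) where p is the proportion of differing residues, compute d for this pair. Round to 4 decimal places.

Mismatches occur at site 2 (R↔N), site 4 (Q↔D), site 5 (S↔H), site 6 (W↔V), site 12 (M↔Y), site 14 (E↔S), site 16 (K↔A), site 18 (E↔I), site 21 (Q↔L).
p = 9/31 = 0.290323.
d = −ln(1 − 0.290323) = −ln(0.709677) = 0.3429.

0.3429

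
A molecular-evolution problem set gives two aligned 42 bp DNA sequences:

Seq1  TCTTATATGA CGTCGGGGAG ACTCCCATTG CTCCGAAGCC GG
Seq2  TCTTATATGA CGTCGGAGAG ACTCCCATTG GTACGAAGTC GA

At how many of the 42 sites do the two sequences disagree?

5

The sequences differ at positions 17 (G/A), 31 (C/G), 33 (C/A), 39 (C/T), 42 (G/A).
That gives 5 mismatches out of 42 aligned sites, so the Hamming distance is 5.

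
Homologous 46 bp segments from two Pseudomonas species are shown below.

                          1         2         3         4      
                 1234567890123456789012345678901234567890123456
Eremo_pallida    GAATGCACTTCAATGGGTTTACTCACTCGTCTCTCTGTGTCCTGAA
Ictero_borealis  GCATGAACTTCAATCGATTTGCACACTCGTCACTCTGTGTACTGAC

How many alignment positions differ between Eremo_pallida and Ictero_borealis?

The sequences differ at positions 2 (A/C), 6 (C/A), 15 (G/C), 17 (G/A), 21 (A/G), 23 (T/A), 32 (T/A), 41 (C/A), 46 (A/C).
That gives 9 mismatches out of 46 aligned sites, so the Hamming distance is 9.

9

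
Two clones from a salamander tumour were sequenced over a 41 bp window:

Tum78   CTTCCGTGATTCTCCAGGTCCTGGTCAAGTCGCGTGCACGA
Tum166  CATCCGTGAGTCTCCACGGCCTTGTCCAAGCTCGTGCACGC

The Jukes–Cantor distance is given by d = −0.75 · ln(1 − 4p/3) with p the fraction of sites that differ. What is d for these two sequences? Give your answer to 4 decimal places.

Differing sites — 2:T/A; 10:T/G; 17:G/C; 19:T/G; 23:G/T; 27:A/C; 29:G/A; 30:T/G; 32:G/T; 41:A/C.
p = 10/41 = 0.243902.
d = −0.75 · ln(1 − (4/3)·0.243902) = −0.75 · ln(0.674797) = −0.75 · (-0.393343) = 0.2950.

0.2950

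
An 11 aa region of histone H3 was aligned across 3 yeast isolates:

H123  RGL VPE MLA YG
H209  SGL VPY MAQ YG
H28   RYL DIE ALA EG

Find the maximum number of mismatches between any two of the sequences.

Pairwise Hamming distances:
  H123 vs H209: 4
  H123 vs H28: 5
  H209 vs H28: 9
The largest is 9, between H209 and H28.

9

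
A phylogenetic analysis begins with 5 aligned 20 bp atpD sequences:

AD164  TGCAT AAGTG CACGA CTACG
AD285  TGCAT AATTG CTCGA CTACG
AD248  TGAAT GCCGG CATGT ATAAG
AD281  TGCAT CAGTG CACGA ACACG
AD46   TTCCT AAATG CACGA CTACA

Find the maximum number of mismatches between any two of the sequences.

Pairwise Hamming distances:
  AD164 vs AD285: 2
  AD164 vs AD248: 9
  AD164 vs AD281: 3
  AD164 vs AD46: 4
  AD285 vs AD248: 10
  AD285 vs AD281: 5
  AD285 vs AD46: 5
  AD248 vs AD281: 9
  AD248 vs AD46: 12
  AD281 vs AD46: 7
The largest is 12, between AD248 and AD46.

12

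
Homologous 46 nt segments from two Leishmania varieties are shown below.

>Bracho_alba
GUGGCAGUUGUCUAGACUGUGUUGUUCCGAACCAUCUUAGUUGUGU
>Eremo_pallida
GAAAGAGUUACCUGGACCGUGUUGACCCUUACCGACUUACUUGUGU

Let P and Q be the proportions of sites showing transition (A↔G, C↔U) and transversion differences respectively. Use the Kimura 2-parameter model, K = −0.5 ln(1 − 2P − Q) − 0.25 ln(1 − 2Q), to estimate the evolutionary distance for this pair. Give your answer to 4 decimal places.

Mismatches occur at site 2 (U→A, transversion), site 3 (G→A, transition), site 4 (G→A, transition), site 5 (C→G, transversion), site 10 (G→A, transition), site 11 (U→C, transition), site 14 (A→G, transition), site 18 (U→C, transition), site 25 (U→A, transversion), site 26 (U→C, transition), site 29 (G→U, transversion), site 30 (A→U, transversion), site 34 (A→G, transition), site 35 (U→A, transversion), site 40 (G→C, transversion).
Of the 15 differences, 8 transitions and 7 transversions over 46 sites: P = 8/46 = 0.173913, Q = 7/46 = 0.152174.
d = −0.5·ln(0.500000) − 0.25·ln(0.695652) = −0.5·(-0.693147) − 0.25·(-0.362906) = 0.4373.

0.4373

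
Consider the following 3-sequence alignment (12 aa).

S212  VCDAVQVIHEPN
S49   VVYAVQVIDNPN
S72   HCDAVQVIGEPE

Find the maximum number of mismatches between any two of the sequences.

Pairwise Hamming distances:
  S212 vs S49: 4
  S212 vs S72: 3
  S49 vs S72: 6
The largest is 6, between S49 and S72.

6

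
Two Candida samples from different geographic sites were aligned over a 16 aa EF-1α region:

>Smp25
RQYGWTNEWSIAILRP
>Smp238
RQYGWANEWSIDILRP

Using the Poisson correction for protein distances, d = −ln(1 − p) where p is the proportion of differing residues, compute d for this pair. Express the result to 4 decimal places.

0.1335

Mismatches occur at site 6 (T↔A), site 12 (A↔D).
p = 2/16 = 0.125000.
d = −ln(1 − 0.125000) = −ln(0.875000) = 0.1335.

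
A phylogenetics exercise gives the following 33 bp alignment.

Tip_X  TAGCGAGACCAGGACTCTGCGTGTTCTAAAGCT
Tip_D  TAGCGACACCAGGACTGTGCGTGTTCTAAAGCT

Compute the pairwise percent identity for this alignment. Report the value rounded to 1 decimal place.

93.9%

The sequences differ at positions 7 (G/C), 17 (C/G).
31 of the 33 sites match, so the percent identity is 31/33 × 100 = 93.9%.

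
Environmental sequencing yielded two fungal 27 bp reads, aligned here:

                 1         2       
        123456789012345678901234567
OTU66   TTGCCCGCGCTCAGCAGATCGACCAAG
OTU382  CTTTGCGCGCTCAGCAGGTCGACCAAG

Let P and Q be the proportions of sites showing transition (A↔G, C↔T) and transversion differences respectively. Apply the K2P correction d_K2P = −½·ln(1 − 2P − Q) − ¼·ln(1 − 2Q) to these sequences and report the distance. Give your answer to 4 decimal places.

0.2158

The sequences differ at positions 1 (T/C, transition), 3 (G/T, transversion), 4 (C/T, transition), 5 (C/G, transversion), 18 (A/G, transition).
Of the 5 differences, 3 transitions and 2 transversions over 27 sites: P = 3/27 = 0.111111, Q = 2/27 = 0.074074.
d = −0.5·ln(0.703704) − 0.25·ln(0.851852) = −0.5·(-0.351397) − 0.25·(-0.160342) = 0.2158.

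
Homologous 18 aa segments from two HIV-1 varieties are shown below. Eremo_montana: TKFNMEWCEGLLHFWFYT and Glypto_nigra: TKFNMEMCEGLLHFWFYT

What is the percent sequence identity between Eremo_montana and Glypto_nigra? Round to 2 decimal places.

94.44%

A single mismatch occurs at site 7 (W→M).
17 of the 18 sites match, so the percent identity is 17/18 × 100 = 94.44%.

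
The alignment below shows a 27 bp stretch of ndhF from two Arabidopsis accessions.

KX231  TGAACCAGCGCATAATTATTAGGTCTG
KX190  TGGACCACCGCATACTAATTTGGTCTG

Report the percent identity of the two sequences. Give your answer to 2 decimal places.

81.48%

Mismatches occur at site 3 (A/G), site 8 (G/C), site 15 (A/C), site 17 (T/A), site 21 (A/T).
22 of the 27 sites match, so the percent identity is 22/27 × 100 = 81.48%.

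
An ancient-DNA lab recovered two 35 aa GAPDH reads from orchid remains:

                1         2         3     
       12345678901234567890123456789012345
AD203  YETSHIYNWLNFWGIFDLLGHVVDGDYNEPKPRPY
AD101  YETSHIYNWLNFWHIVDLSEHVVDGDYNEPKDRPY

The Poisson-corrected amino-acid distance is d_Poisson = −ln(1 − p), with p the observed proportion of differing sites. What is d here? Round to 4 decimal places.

Mismatches occur at site 14 (G↔H), site 16 (F↔V), site 19 (L↔S), site 20 (G↔E), site 32 (P↔D).
p = 5/35 = 0.142857.
d = −ln(1 − 0.142857) = −ln(0.857143) = 0.1542.

0.1542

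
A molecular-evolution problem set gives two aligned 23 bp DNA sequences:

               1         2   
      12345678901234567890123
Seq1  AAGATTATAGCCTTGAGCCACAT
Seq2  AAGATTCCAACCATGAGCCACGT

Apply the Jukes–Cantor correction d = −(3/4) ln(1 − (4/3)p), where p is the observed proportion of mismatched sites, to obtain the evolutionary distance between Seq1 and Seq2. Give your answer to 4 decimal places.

0.2567

Differing sites — 7:A/C; 8:T/C; 10:G/A; 13:T/A; 22:A/G.
p = 5/23 = 0.217391.
d = −0.75 · ln(1 − (4/3)·0.217391) = −0.75 · ln(0.710145) = −0.75 · (-0.342286) = 0.2567.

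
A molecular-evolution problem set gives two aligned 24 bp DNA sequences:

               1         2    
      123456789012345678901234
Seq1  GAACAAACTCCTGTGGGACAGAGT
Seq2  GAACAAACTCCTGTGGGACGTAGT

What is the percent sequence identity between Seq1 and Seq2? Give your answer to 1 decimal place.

The sequences differ at positions 20 (A/G), 21 (G/T).
22 of the 24 sites match, so the percent identity is 22/24 × 100 = 91.7%.

91.7%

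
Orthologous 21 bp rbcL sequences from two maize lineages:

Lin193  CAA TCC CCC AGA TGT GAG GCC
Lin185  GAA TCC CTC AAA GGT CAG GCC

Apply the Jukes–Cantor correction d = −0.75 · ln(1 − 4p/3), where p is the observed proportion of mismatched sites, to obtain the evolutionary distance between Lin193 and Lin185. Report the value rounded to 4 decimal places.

The sequences differ at positions 1 (C/G), 8 (C/T), 11 (G/A), 13 (T/G), 16 (G/C).
p = 5/21 = 0.238095.
d = −0.75 · ln(1 − (4/3)·0.238095) = −0.75 · ln(0.682540) = −0.75 · (-0.381934) = 0.2865.

0.2865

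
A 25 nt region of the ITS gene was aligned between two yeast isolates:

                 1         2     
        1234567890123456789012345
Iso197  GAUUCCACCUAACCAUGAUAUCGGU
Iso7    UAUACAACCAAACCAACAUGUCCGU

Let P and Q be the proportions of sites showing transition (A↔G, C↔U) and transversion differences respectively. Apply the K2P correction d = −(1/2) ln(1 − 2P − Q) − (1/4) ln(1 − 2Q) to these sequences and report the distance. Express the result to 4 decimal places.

0.4284

Differing sites — 1:G/U (Tv); 4:U/A (Tv); 6:C/A (Tv); 10:U/A (Tv); 16:U/A (Tv); 17:G/C (Tv); 20:A/G (Ti); 23:G/C (Tv).
Of the 8 differences, 1 transition and 7 transversions over 25 sites: P = 1/25 = 0.040000, Q = 7/25 = 0.280000.
d = −0.5·ln(0.640000) − 0.25·ln(0.440000) = −0.5·(-0.446287) − 0.25·(-0.820981) = 0.4284.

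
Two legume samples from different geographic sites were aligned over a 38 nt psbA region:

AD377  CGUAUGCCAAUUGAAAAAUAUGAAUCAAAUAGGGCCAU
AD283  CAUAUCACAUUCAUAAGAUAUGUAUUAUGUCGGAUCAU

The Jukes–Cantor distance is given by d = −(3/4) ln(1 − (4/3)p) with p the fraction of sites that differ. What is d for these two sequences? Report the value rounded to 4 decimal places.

The sequences differ at positions 2 (G/A), 6 (G/C), 7 (C/A), 10 (A/U), 12 (U/C), 13 (G/A), 14 (A/U), 17 (A/G), 23 (A/U), 26 (C/U), 28 (A/U), 29 (A/G), 31 (A/C), 34 (G/A), 35 (C/U).
p = 15/38 = 0.394737.
d = −0.75 · ln(1 − (4/3)·0.394737) = −0.75 · ln(0.473684) = −0.75 · (-0.747215) = 0.5604.

0.5604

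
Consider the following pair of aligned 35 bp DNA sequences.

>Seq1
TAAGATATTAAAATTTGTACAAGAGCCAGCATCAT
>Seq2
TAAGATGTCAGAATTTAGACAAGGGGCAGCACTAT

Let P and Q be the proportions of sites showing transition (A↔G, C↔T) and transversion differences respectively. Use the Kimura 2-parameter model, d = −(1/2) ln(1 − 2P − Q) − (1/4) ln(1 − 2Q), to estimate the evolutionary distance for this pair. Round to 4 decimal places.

Differing sites — 7:A/G (Ti); 9:T/C (Ti); 11:A/G (Ti); 17:G/A (Ti); 18:T/G (Tv); 24:A/G (Ti); 26:C/G (Tv); 32:T/C (Ti); 33:C/T (Ti).
Of the 9 differences, 7 transitions and 2 transversions over 35 sites: P = 7/35 = 0.200000, Q = 2/35 = 0.057143.
d = −0.5·ln(0.542857) − 0.25·ln(0.885714) = −0.5·(-0.610909) − 0.25·(-0.121361) = 0.3358.

0.3358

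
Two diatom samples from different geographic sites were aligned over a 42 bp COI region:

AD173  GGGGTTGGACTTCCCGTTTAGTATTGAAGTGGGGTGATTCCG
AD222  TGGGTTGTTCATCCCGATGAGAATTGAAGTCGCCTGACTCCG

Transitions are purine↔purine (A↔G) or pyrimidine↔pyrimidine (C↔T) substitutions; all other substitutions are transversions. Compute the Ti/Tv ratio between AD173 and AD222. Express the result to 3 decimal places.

0.100

The sequences differ at positions 1 (G/T, transversion), 8 (G/T, transversion), 9 (A/T, transversion), 11 (T/A, transversion), 17 (T/A, transversion), 19 (T/G, transversion), 22 (T/A, transversion), 31 (G/C, transversion), 33 (G/C, transversion), 34 (G/C, transversion), 38 (T/C, transition).
Of the 11 differences, 1 transition and 10 transversions, so Ti/Tv = 1/10 = 0.100.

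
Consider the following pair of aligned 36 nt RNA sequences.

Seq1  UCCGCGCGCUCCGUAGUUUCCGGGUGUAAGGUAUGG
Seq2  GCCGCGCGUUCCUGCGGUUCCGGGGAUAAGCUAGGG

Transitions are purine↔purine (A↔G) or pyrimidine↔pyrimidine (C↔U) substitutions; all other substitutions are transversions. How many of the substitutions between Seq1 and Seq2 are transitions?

2

Mismatches occur at site 1 (U→G, transversion), site 9 (C→U, transition), site 13 (G→U, transversion), site 14 (U→G, transversion), site 15 (A→C, transversion), site 17 (U→G, transversion), site 25 (U→G, transversion), site 26 (G→A, transition), site 31 (G→C, transversion), site 34 (U→G, transversion).
Of the 10 differences, 2 transitions and 8 transversions, so the answer is 2.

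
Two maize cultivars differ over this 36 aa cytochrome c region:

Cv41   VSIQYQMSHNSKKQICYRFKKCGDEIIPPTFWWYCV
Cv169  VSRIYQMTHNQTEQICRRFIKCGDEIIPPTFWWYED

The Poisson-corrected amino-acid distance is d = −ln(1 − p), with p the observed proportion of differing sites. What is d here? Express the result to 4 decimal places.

Mismatches occur at site 3 (I/R), site 4 (Q/I), site 8 (S/T), site 11 (S/Q), site 12 (K/T), site 13 (K/E), site 17 (Y/R), site 20 (K/I), site 35 (C/E), site 36 (V/D).
p = 10/36 = 0.277778.
d = −ln(1 − 0.277778) = −ln(0.722222) = 0.3254.

0.3254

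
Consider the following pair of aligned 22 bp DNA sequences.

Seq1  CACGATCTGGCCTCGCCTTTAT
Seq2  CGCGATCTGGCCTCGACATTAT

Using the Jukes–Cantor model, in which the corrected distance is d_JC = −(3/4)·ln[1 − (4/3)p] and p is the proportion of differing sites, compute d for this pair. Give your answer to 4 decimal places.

The sequences differ at positions 2 (A/G), 16 (C/A), 18 (T/A).
p = 3/22 = 0.136364.
d = −0.75 · ln(1 − (4/3)·0.136364) = −0.75 · ln(0.818181) = −0.75 · (-0.200672) = 0.1505.

0.1505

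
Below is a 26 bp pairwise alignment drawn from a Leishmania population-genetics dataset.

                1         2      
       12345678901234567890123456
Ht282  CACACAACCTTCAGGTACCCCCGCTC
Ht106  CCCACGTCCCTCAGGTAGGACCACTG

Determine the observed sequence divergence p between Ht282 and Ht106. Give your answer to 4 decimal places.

0.3462

Differing sites — 2:A/C; 6:A/G; 7:A/T; 10:T/C; 18:C/G; 19:C/G; 20:C/A; 23:G/A; 26:C/G.
There are 9 differences over 26 sites, so p = 9/26 = 0.3462.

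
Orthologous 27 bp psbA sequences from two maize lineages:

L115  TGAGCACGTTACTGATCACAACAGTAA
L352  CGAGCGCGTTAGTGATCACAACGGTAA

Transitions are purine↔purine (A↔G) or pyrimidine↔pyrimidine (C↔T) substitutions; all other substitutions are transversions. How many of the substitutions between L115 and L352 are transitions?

The sequences differ at positions 1 (T/C, transition), 6 (A/G, transition), 12 (C/G, transversion), 23 (A/G, transition).
Of the 4 differences, 3 transitions and 1 transversion, so the answer is 3.

3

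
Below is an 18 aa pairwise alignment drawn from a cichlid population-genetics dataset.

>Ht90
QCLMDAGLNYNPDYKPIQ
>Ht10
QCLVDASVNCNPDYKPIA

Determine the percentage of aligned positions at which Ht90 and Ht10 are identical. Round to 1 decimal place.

Differing sites — 4:M/V; 7:G/S; 8:L/V; 10:Y/C; 18:Q/A.
13 of the 18 sites match, so the percent identity is 13/18 × 100 = 72.2%.

72.2%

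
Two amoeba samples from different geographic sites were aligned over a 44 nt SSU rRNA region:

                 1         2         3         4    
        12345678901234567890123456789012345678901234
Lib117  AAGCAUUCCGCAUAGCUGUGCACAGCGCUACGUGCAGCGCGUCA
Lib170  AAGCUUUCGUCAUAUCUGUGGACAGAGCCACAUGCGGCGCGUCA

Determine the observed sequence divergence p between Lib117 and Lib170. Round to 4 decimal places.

The sequences differ at positions 5 (A/U), 9 (C/G), 10 (G/U), 15 (G/U), 21 (C/G), 26 (C/A), 29 (U/C), 32 (G/A), 36 (A/G).
There are 9 differences over 44 sites, so p = 9/44 = 0.2045.

0.2045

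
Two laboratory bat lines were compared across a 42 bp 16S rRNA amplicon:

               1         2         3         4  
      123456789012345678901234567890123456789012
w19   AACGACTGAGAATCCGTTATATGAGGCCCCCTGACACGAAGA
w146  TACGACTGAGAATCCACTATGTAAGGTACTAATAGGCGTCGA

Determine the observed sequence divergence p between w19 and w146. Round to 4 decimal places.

Mismatches occur at site 1 (A↔T), site 16 (G↔A), site 17 (T↔C), site 21 (A↔G), site 23 (G↔A), site 27 (C↔T), site 28 (C↔A), site 30 (C↔T), site 31 (C↔A), site 32 (T↔A), site 33 (G↔T), site 35 (C↔G), site 36 (A↔G), site 39 (A↔T), site 40 (A↔C).
There are 15 differences over 42 sites, so p = 15/42 = 0.3571.

0.3571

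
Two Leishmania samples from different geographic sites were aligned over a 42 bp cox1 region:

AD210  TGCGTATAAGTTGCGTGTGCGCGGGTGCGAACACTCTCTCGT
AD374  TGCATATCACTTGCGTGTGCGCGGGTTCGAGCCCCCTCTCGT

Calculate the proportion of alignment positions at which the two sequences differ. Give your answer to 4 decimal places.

The sequences differ at positions 4 (G/A), 8 (A/C), 10 (G/C), 27 (G/T), 31 (A/G), 33 (A/C), 35 (T/C).
There are 7 differences over 42 sites, so p = 7/42 = 0.1667.

0.1667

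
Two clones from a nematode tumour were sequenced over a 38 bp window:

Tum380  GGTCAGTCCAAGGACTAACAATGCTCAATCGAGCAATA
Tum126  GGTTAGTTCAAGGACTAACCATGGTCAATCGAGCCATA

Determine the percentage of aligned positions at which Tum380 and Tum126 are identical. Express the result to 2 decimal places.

86.84%

The sequences differ at positions 4 (C/T), 8 (C/T), 20 (A/C), 24 (C/G), 35 (A/C).
33 of the 38 sites match, so the percent identity is 33/38 × 100 = 86.84%.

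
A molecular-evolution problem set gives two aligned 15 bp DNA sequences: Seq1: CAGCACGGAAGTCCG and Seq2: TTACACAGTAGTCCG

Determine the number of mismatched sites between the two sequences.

5

Mismatches occur at site 1 (C/T), site 2 (A/T), site 3 (G/A), site 7 (G/A), site 9 (A/T).
That gives 5 mismatches out of 15 aligned sites, so the Hamming distance is 5.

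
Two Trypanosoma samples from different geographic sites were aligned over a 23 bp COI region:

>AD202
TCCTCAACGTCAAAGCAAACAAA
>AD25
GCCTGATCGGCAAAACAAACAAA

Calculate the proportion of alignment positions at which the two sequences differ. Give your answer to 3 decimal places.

0.217

Mismatches occur at site 1 (T↔G), site 5 (C↔G), site 7 (A↔T), site 10 (T↔G), site 15 (G↔A).
There are 5 differences over 23 sites, so p = 5/23 = 0.217.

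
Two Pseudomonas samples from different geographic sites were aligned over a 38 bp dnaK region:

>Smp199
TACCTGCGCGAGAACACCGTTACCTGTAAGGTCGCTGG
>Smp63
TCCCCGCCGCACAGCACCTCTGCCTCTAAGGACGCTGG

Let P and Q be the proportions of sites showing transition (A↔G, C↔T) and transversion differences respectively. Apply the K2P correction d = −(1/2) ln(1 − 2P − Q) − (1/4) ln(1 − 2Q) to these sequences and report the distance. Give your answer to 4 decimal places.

Differing sites — 2:A/C (Tv); 5:T/C (Ti); 8:G/C (Tv); 9:C/G (Tv); 10:G/C (Tv); 12:G/C (Tv); 14:A/G (Ti); 19:G/T (Tv); 20:T/C (Ti); 22:A/G (Ti); 26:G/C (Tv); 32:T/A (Tv).
Of the 12 differences, 4 transitions and 8 transversions over 38 sites: P = 4/38 = 0.105263, Q = 8/38 = 0.210526.
d = −0.5·ln(0.578948) − 0.25·ln(0.578948) = −0.5·(-0.546543) − 0.25·(-0.546543) = 0.4099.

0.4099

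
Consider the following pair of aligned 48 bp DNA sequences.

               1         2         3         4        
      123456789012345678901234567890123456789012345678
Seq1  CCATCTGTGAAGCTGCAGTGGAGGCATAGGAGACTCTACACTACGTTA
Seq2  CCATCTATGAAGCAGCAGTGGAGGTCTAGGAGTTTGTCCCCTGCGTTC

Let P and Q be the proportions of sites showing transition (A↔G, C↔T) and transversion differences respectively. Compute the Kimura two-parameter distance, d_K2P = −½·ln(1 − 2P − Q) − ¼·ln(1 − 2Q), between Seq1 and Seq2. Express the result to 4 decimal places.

The sequences differ at positions 7 (G/A, transition), 14 (T/A, transversion), 25 (C/T, transition), 26 (A/C, transversion), 33 (A/T, transversion), 34 (C/T, transition), 36 (C/G, transversion), 38 (A/C, transversion), 40 (A/C, transversion), 43 (A/G, transition), 48 (A/C, transversion).
Of the 11 differences, 4 transitions and 7 transversions over 48 sites: P = 4/48 = 0.083333, Q = 7/48 = 0.145833.
d = −0.5·ln(0.687501) − 0.25·ln(0.708334) = −0.5·(-0.374692) − 0.25·(-0.344840) = 0.2736.

0.2736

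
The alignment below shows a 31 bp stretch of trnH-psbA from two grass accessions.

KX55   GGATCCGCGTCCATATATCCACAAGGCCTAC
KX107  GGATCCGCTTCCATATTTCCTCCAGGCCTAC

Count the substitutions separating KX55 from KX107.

Mismatches occur at site 9 (G↔T), site 17 (A↔T), site 21 (A↔T), site 23 (A↔C).
That gives 4 mismatches out of 31 aligned sites, so the Hamming distance is 4.

4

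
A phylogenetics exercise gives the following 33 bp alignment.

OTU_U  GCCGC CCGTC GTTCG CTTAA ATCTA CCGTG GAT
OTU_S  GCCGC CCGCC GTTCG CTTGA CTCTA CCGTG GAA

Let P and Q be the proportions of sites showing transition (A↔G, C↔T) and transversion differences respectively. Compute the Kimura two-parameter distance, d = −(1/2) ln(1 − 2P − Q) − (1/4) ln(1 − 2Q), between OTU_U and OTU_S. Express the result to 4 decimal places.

Differing sites — 9:T/C (Ti); 19:A/G (Ti); 21:A/C (Tv); 33:T/A (Tv).
Of the 4 differences, 2 transitions and 2 transversions over 33 sites: P = 2/33 = 0.060606, Q = 2/33 = 0.060606.
d = −0.5·ln(0.818182) − 0.25·ln(0.878788) = −0.5·(-0.200670) − 0.25·(-0.129212) = 0.1326.

0.1326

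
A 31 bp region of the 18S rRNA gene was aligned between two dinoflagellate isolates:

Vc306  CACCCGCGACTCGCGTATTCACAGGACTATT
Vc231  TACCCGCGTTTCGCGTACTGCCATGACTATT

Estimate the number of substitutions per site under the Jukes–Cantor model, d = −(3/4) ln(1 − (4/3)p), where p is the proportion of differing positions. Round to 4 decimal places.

0.2687

Differing sites — 1:C/T; 9:A/T; 10:C/T; 18:T/C; 20:C/G; 21:A/C; 24:G/T.
p = 7/31 = 0.225806.
d = −0.75 · ln(1 − (4/3)·0.225806) = −0.75 · ln(0.698925) = −0.75 · (-0.358212) = 0.2687.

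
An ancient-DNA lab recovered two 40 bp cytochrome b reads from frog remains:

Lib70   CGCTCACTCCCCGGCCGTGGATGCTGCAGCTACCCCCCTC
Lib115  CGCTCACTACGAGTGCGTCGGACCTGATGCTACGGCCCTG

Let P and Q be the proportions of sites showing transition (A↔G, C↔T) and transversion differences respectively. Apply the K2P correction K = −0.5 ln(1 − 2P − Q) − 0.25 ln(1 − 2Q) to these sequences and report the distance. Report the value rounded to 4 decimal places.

0.4975

The sequences differ at positions 9 (C/A, transversion), 11 (C/G, transversion), 12 (C/A, transversion), 14 (G/T, transversion), 15 (C/G, transversion), 19 (G/C, transversion), 21 (A/G, transition), 22 (T/A, transversion), 23 (G/C, transversion), 27 (C/A, transversion), 28 (A/T, transversion), 34 (C/G, transversion), 35 (C/G, transversion), 40 (C/G, transversion).
Of the 14 differences, 1 transition and 13 transversions over 40 sites: P = 1/40 = 0.025000, Q = 13/40 = 0.325000.
d = −0.5·ln(0.625000) − 0.25·ln(0.350000) = −0.5·(-0.470004) − 0.25·(-1.049822) = 0.4975.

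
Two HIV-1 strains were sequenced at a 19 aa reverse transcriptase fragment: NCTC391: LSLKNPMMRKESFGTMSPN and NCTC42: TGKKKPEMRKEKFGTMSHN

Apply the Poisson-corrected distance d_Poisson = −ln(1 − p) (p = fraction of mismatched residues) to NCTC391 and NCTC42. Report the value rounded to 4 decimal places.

0.4595

The sequences differ at positions 1 (L/T), 2 (S/G), 3 (L/K), 5 (N/K), 7 (M/E), 12 (S/K), 18 (P/H).
p = 7/19 = 0.368421.
d = −ln(1 − 0.368421) = −ln(0.631579) = 0.4595.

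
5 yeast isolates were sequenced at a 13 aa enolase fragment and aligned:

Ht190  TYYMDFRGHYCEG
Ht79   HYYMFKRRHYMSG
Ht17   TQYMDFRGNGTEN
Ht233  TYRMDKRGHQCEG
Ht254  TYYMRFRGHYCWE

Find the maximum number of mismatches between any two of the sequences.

10

Pairwise Hamming distances:
  Ht190 vs Ht79: 6
  Ht190 vs Ht17: 5
  Ht190 vs Ht233: 3
  Ht190 vs Ht254: 3
  Ht79 vs Ht17: 10
  Ht79 vs Ht233: 7
  Ht79 vs Ht254: 7
  Ht17 vs Ht233: 7
  Ht17 vs Ht254: 7
  Ht233 vs Ht254: 6
The largest is 10, between Ht79 and Ht17.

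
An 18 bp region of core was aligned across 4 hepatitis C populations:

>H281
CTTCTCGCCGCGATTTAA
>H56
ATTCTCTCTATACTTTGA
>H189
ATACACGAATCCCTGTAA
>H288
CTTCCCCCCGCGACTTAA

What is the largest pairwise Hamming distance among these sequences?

11

Pairwise Hamming distances:
  H281 vs H56: 8
  H281 vs H189: 9
  H281 vs H288: 3
  H56 vs H189: 10
  H56 vs H288: 10
  H189 vs H288: 11
The largest is 11, between H189 and H288.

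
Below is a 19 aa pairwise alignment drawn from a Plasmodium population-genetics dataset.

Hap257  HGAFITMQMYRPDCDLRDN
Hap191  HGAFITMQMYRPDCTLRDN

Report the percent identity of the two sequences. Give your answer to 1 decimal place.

94.7%

The sequences differ at position 15 (D/T).
18 of the 19 sites match, so the percent identity is 18/19 × 100 = 94.7%.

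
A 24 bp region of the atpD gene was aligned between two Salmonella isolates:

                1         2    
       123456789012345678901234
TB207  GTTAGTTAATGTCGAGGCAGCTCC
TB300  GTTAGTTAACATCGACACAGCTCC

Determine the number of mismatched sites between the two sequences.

4

Differing sites — 10:T/C; 11:G/A; 16:G/C; 17:G/A.
That gives 4 mismatches out of 24 aligned sites, so the Hamming distance is 4.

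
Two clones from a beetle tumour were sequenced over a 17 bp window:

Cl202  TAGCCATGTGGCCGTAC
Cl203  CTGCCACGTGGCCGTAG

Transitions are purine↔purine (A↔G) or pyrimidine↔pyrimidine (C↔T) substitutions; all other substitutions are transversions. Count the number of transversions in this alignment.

Mismatches occur at site 1 (T↔C, transition), site 2 (A↔T, transversion), site 7 (T↔C, transition), site 17 (C↔G, transversion).
Of the 4 differences, 2 transitions and 2 transversions, so the answer is 2.

2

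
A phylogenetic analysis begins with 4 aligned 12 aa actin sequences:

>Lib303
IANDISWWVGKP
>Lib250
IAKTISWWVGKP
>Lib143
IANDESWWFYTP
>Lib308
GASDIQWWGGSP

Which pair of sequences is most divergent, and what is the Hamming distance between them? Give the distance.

7

Pairwise Hamming distances:
  Lib303 vs Lib250: 2
  Lib303 vs Lib143: 4
  Lib303 vs Lib308: 5
  Lib250 vs Lib143: 6
  Lib250 vs Lib308: 6
  Lib143 vs Lib308: 7
The largest is 7, between Lib143 and Lib308.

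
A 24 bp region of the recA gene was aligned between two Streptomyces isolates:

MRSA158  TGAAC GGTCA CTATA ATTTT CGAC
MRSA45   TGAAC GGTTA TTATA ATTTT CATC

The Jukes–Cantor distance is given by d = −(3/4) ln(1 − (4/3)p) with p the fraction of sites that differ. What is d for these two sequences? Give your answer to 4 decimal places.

The sequences differ at positions 9 (C/T), 11 (C/T), 22 (G/A), 23 (A/T).
p = 4/24 = 0.166667.
d = −0.75 · ln(1 − (4/3)·0.166667) = −0.75 · ln(0.777777) = −0.75 · (-0.251315) = 0.1885.

0.1885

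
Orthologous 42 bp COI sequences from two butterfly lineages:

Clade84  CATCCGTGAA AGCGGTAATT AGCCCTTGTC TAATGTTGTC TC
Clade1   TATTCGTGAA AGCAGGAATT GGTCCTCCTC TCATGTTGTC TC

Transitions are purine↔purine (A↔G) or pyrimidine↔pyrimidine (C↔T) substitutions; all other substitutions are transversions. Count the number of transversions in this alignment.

3

Differing sites — 1:C/T (Ti); 4:C/T (Ti); 14:G/A (Ti); 16:T/G (Tv); 21:A/G (Ti); 23:C/T (Ti); 27:T/C (Ti); 28:G/C (Tv); 32:A/C (Tv).
Of the 9 differences, 6 transitions and 3 transversions, so the answer is 3.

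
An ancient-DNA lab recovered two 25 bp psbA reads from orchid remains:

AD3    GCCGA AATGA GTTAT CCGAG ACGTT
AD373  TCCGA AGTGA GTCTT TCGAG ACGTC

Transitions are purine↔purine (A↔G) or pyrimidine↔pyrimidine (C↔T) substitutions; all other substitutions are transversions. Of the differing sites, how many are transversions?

2

The sequences differ at positions 1 (G/T, transversion), 7 (A/G, transition), 13 (T/C, transition), 14 (A/T, transversion), 16 (C/T, transition), 25 (T/C, transition).
Of the 6 differences, 4 transitions and 2 transversions, so the answer is 2.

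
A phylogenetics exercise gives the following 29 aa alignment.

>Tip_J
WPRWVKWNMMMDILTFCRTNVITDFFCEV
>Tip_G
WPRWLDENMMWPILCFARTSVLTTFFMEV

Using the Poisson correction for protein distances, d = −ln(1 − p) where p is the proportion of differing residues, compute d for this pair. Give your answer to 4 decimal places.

0.4769

The sequences differ at positions 5 (V/L), 6 (K/D), 7 (W/E), 11 (M/W), 12 (D/P), 15 (T/C), 17 (C/A), 20 (N/S), 22 (I/L), 24 (D/T), 27 (C/M).
p = 11/29 = 0.379310.
d = −ln(1 − 0.379310) = −ln(0.620690) = 0.4769.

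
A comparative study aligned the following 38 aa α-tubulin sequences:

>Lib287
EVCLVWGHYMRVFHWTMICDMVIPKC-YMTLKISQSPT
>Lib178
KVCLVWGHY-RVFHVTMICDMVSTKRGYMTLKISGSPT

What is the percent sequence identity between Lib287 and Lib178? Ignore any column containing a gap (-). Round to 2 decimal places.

83.33%

Excluding the 2 gap columns leaves 36 comparable sites.
Differing sites — 1:E/K; 15:W/V; 23:I/S; 24:P/T; 26:C/R; 35:Q/G.
30 of the 36 comparable sites match, so the percent identity is 30/36 × 100 = 83.33%.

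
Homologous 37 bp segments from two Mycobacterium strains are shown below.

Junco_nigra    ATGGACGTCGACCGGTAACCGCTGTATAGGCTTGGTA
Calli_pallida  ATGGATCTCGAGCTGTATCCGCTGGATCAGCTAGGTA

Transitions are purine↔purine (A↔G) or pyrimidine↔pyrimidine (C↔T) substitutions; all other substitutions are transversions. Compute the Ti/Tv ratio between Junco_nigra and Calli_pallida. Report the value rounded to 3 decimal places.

Mismatches occur at site 6 (C↔T, transition), site 7 (G↔C, transversion), site 12 (C↔G, transversion), site 14 (G↔T, transversion), site 18 (A↔T, transversion), site 25 (T↔G, transversion), site 28 (A↔C, transversion), site 29 (G↔A, transition), site 33 (T↔A, transversion).
Of the 9 differences, 2 transitions and 7 transversions, so Ti/Tv = 2/7 = 0.286.

0.286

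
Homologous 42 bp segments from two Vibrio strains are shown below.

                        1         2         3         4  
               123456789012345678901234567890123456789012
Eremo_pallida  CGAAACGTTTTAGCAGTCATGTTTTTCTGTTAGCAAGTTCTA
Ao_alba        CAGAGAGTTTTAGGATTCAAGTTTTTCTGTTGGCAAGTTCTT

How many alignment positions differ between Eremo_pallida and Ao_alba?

9

Mismatches occur at site 2 (G↔A), site 3 (A↔G), site 5 (A↔G), site 6 (C↔A), site 14 (C↔G), site 16 (G↔T), site 20 (T↔A), site 32 (A↔G), site 42 (A↔T).
That gives 9 mismatches out of 42 aligned sites, so the Hamming distance is 9.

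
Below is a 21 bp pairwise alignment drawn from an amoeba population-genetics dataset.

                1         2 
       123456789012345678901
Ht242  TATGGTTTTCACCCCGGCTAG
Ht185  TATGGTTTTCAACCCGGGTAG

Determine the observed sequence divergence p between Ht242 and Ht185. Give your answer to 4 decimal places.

0.0952

The sequences differ at positions 12 (C/A), 18 (C/G).
There are 2 differences over 21 sites, so p = 2/21 = 0.0952.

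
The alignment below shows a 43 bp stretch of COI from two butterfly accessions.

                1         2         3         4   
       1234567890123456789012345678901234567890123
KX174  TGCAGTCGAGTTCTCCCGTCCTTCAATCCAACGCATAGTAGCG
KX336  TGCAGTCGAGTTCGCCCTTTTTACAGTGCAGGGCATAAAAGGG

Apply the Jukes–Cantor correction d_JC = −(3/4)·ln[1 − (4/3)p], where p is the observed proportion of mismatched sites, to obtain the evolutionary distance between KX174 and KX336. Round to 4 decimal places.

0.3490

Mismatches occur at site 14 (T↔G), site 18 (G↔T), site 20 (C↔T), site 21 (C↔T), site 23 (T↔A), site 26 (A↔G), site 28 (C↔G), site 31 (A↔G), site 32 (C↔G), site 38 (G↔A), site 39 (T↔A), site 42 (C↔G).
p = 12/43 = 0.279070.
d = −0.75 · ln(1 − (4/3)·0.279070) = −0.75 · ln(0.627907) = −0.75 · (-0.465363) = 0.3490.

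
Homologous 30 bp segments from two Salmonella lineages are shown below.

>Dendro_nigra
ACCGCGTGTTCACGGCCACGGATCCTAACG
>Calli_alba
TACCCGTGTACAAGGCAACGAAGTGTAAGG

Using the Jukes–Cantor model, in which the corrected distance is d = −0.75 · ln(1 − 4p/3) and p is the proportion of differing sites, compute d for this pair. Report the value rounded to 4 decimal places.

Differing sites — 1:A/T; 2:C/A; 4:G/C; 10:T/A; 13:C/A; 17:C/A; 21:G/A; 23:T/G; 24:C/T; 25:C/G; 29:C/G.
p = 11/30 = 0.366667.
d = −0.75 · ln(1 − (4/3)·0.366667) = −0.75 · ln(0.511111) = −0.75 · (-0.671168) = 0.5034.

0.5034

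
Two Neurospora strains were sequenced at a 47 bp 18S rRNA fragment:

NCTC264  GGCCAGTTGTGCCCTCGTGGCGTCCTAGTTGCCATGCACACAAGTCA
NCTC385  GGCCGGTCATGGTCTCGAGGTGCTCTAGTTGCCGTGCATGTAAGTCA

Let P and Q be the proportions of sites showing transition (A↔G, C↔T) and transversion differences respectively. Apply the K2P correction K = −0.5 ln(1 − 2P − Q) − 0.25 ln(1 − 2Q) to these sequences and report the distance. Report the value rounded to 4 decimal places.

0.3796

Differing sites — 5:A/G (Ti); 8:T/C (Ti); 9:G/A (Ti); 12:C/G (Tv); 13:C/T (Ti); 18:T/A (Tv); 21:C/T (Ti); 23:T/C (Ti); 24:C/T (Ti); 34:A/G (Ti); 39:C/T (Ti); 40:A/G (Ti); 41:C/T (Ti).
Of the 13 differences, 11 transitions and 2 transversions over 47 sites: P = 11/47 = 0.234043, Q = 2/47 = 0.042553.
d = −0.5·ln(0.489361) − 0.25·ln(0.914894) = −0.5·(-0.714655) − 0.25·(-0.088947) = 0.3796.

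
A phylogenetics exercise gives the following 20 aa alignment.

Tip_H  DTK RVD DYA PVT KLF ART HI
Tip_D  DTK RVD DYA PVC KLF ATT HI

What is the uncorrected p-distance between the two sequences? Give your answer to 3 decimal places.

Differing sites — 12:T/C; 17:R/T.
There are 2 differences over 20 sites, so p = 2/20 = 0.100.

0.100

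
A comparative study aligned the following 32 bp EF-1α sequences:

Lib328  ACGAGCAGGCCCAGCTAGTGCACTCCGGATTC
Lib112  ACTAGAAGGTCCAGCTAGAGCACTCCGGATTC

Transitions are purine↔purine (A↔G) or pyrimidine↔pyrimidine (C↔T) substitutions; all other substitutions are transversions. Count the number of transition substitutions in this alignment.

Differing sites — 3:G/T (Tv); 6:C/A (Tv); 10:C/T (Ti); 19:T/A (Tv).
Of the 4 differences, 1 transition and 3 transversions, so the answer is 1.

1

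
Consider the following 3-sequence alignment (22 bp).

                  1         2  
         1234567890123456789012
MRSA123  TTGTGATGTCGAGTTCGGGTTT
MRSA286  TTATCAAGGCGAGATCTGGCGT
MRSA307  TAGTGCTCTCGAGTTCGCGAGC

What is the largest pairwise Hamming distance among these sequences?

Pairwise Hamming distances:
  MRSA123 vs MRSA286: 8
  MRSA123 vs MRSA307: 7
  MRSA286 vs MRSA307: 12
The largest is 12, between MRSA286 and MRSA307.

12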